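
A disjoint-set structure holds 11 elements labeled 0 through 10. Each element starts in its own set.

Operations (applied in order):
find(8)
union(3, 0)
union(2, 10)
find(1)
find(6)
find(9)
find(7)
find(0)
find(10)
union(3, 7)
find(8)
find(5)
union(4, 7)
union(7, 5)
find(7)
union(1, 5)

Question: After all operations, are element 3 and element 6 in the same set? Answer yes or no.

Step 1: find(8) -> no change; set of 8 is {8}
Step 2: union(3, 0) -> merged; set of 3 now {0, 3}
Step 3: union(2, 10) -> merged; set of 2 now {2, 10}
Step 4: find(1) -> no change; set of 1 is {1}
Step 5: find(6) -> no change; set of 6 is {6}
Step 6: find(9) -> no change; set of 9 is {9}
Step 7: find(7) -> no change; set of 7 is {7}
Step 8: find(0) -> no change; set of 0 is {0, 3}
Step 9: find(10) -> no change; set of 10 is {2, 10}
Step 10: union(3, 7) -> merged; set of 3 now {0, 3, 7}
Step 11: find(8) -> no change; set of 8 is {8}
Step 12: find(5) -> no change; set of 5 is {5}
Step 13: union(4, 7) -> merged; set of 4 now {0, 3, 4, 7}
Step 14: union(7, 5) -> merged; set of 7 now {0, 3, 4, 5, 7}
Step 15: find(7) -> no change; set of 7 is {0, 3, 4, 5, 7}
Step 16: union(1, 5) -> merged; set of 1 now {0, 1, 3, 4, 5, 7}
Set of 3: {0, 1, 3, 4, 5, 7}; 6 is not a member.

Answer: no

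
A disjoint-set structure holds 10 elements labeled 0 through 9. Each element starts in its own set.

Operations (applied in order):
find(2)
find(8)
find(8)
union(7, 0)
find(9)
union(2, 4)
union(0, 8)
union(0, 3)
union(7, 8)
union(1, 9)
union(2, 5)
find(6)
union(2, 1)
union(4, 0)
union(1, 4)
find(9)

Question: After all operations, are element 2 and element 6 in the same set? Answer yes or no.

Answer: no

Derivation:
Step 1: find(2) -> no change; set of 2 is {2}
Step 2: find(8) -> no change; set of 8 is {8}
Step 3: find(8) -> no change; set of 8 is {8}
Step 4: union(7, 0) -> merged; set of 7 now {0, 7}
Step 5: find(9) -> no change; set of 9 is {9}
Step 6: union(2, 4) -> merged; set of 2 now {2, 4}
Step 7: union(0, 8) -> merged; set of 0 now {0, 7, 8}
Step 8: union(0, 3) -> merged; set of 0 now {0, 3, 7, 8}
Step 9: union(7, 8) -> already same set; set of 7 now {0, 3, 7, 8}
Step 10: union(1, 9) -> merged; set of 1 now {1, 9}
Step 11: union(2, 5) -> merged; set of 2 now {2, 4, 5}
Step 12: find(6) -> no change; set of 6 is {6}
Step 13: union(2, 1) -> merged; set of 2 now {1, 2, 4, 5, 9}
Step 14: union(4, 0) -> merged; set of 4 now {0, 1, 2, 3, 4, 5, 7, 8, 9}
Step 15: union(1, 4) -> already same set; set of 1 now {0, 1, 2, 3, 4, 5, 7, 8, 9}
Step 16: find(9) -> no change; set of 9 is {0, 1, 2, 3, 4, 5, 7, 8, 9}
Set of 2: {0, 1, 2, 3, 4, 5, 7, 8, 9}; 6 is not a member.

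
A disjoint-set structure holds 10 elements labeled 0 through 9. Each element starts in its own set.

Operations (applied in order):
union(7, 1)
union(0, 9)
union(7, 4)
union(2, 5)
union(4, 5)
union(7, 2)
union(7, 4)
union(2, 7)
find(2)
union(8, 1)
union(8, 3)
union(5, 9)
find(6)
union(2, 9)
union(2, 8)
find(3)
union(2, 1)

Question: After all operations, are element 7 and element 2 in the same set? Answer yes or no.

Answer: yes

Derivation:
Step 1: union(7, 1) -> merged; set of 7 now {1, 7}
Step 2: union(0, 9) -> merged; set of 0 now {0, 9}
Step 3: union(7, 4) -> merged; set of 7 now {1, 4, 7}
Step 4: union(2, 5) -> merged; set of 2 now {2, 5}
Step 5: union(4, 5) -> merged; set of 4 now {1, 2, 4, 5, 7}
Step 6: union(7, 2) -> already same set; set of 7 now {1, 2, 4, 5, 7}
Step 7: union(7, 4) -> already same set; set of 7 now {1, 2, 4, 5, 7}
Step 8: union(2, 7) -> already same set; set of 2 now {1, 2, 4, 5, 7}
Step 9: find(2) -> no change; set of 2 is {1, 2, 4, 5, 7}
Step 10: union(8, 1) -> merged; set of 8 now {1, 2, 4, 5, 7, 8}
Step 11: union(8, 3) -> merged; set of 8 now {1, 2, 3, 4, 5, 7, 8}
Step 12: union(5, 9) -> merged; set of 5 now {0, 1, 2, 3, 4, 5, 7, 8, 9}
Step 13: find(6) -> no change; set of 6 is {6}
Step 14: union(2, 9) -> already same set; set of 2 now {0, 1, 2, 3, 4, 5, 7, 8, 9}
Step 15: union(2, 8) -> already same set; set of 2 now {0, 1, 2, 3, 4, 5, 7, 8, 9}
Step 16: find(3) -> no change; set of 3 is {0, 1, 2, 3, 4, 5, 7, 8, 9}
Step 17: union(2, 1) -> already same set; set of 2 now {0, 1, 2, 3, 4, 5, 7, 8, 9}
Set of 7: {0, 1, 2, 3, 4, 5, 7, 8, 9}; 2 is a member.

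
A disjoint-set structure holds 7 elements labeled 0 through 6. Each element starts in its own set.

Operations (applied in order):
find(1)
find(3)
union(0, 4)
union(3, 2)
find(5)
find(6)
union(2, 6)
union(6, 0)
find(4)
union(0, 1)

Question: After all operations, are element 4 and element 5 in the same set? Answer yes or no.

Step 1: find(1) -> no change; set of 1 is {1}
Step 2: find(3) -> no change; set of 3 is {3}
Step 3: union(0, 4) -> merged; set of 0 now {0, 4}
Step 4: union(3, 2) -> merged; set of 3 now {2, 3}
Step 5: find(5) -> no change; set of 5 is {5}
Step 6: find(6) -> no change; set of 6 is {6}
Step 7: union(2, 6) -> merged; set of 2 now {2, 3, 6}
Step 8: union(6, 0) -> merged; set of 6 now {0, 2, 3, 4, 6}
Step 9: find(4) -> no change; set of 4 is {0, 2, 3, 4, 6}
Step 10: union(0, 1) -> merged; set of 0 now {0, 1, 2, 3, 4, 6}
Set of 4: {0, 1, 2, 3, 4, 6}; 5 is not a member.

Answer: no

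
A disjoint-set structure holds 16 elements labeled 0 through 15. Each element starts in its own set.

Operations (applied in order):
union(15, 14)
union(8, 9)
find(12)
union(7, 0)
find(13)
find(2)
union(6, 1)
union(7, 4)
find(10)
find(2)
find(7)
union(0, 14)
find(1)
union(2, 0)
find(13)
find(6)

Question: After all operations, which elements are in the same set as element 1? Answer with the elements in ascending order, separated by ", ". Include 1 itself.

Step 1: union(15, 14) -> merged; set of 15 now {14, 15}
Step 2: union(8, 9) -> merged; set of 8 now {8, 9}
Step 3: find(12) -> no change; set of 12 is {12}
Step 4: union(7, 0) -> merged; set of 7 now {0, 7}
Step 5: find(13) -> no change; set of 13 is {13}
Step 6: find(2) -> no change; set of 2 is {2}
Step 7: union(6, 1) -> merged; set of 6 now {1, 6}
Step 8: union(7, 4) -> merged; set of 7 now {0, 4, 7}
Step 9: find(10) -> no change; set of 10 is {10}
Step 10: find(2) -> no change; set of 2 is {2}
Step 11: find(7) -> no change; set of 7 is {0, 4, 7}
Step 12: union(0, 14) -> merged; set of 0 now {0, 4, 7, 14, 15}
Step 13: find(1) -> no change; set of 1 is {1, 6}
Step 14: union(2, 0) -> merged; set of 2 now {0, 2, 4, 7, 14, 15}
Step 15: find(13) -> no change; set of 13 is {13}
Step 16: find(6) -> no change; set of 6 is {1, 6}
Component of 1: {1, 6}

Answer: 1, 6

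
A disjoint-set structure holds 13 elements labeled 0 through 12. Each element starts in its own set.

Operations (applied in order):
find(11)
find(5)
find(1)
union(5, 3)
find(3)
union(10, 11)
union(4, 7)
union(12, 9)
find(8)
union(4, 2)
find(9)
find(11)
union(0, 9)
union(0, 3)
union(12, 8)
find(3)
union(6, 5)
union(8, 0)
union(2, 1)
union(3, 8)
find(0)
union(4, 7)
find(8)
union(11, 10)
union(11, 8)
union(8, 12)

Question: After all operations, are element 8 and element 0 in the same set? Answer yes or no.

Answer: yes

Derivation:
Step 1: find(11) -> no change; set of 11 is {11}
Step 2: find(5) -> no change; set of 5 is {5}
Step 3: find(1) -> no change; set of 1 is {1}
Step 4: union(5, 3) -> merged; set of 5 now {3, 5}
Step 5: find(3) -> no change; set of 3 is {3, 5}
Step 6: union(10, 11) -> merged; set of 10 now {10, 11}
Step 7: union(4, 7) -> merged; set of 4 now {4, 7}
Step 8: union(12, 9) -> merged; set of 12 now {9, 12}
Step 9: find(8) -> no change; set of 8 is {8}
Step 10: union(4, 2) -> merged; set of 4 now {2, 4, 7}
Step 11: find(9) -> no change; set of 9 is {9, 12}
Step 12: find(11) -> no change; set of 11 is {10, 11}
Step 13: union(0, 9) -> merged; set of 0 now {0, 9, 12}
Step 14: union(0, 3) -> merged; set of 0 now {0, 3, 5, 9, 12}
Step 15: union(12, 8) -> merged; set of 12 now {0, 3, 5, 8, 9, 12}
Step 16: find(3) -> no change; set of 3 is {0, 3, 5, 8, 9, 12}
Step 17: union(6, 5) -> merged; set of 6 now {0, 3, 5, 6, 8, 9, 12}
Step 18: union(8, 0) -> already same set; set of 8 now {0, 3, 5, 6, 8, 9, 12}
Step 19: union(2, 1) -> merged; set of 2 now {1, 2, 4, 7}
Step 20: union(3, 8) -> already same set; set of 3 now {0, 3, 5, 6, 8, 9, 12}
Step 21: find(0) -> no change; set of 0 is {0, 3, 5, 6, 8, 9, 12}
Step 22: union(4, 7) -> already same set; set of 4 now {1, 2, 4, 7}
Step 23: find(8) -> no change; set of 8 is {0, 3, 5, 6, 8, 9, 12}
Step 24: union(11, 10) -> already same set; set of 11 now {10, 11}
Step 25: union(11, 8) -> merged; set of 11 now {0, 3, 5, 6, 8, 9, 10, 11, 12}
Step 26: union(8, 12) -> already same set; set of 8 now {0, 3, 5, 6, 8, 9, 10, 11, 12}
Set of 8: {0, 3, 5, 6, 8, 9, 10, 11, 12}; 0 is a member.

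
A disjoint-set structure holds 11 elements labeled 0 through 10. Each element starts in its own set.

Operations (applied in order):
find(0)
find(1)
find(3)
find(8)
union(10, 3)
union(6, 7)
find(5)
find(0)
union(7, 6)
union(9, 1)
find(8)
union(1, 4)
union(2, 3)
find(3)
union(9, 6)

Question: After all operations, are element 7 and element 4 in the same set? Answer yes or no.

Answer: yes

Derivation:
Step 1: find(0) -> no change; set of 0 is {0}
Step 2: find(1) -> no change; set of 1 is {1}
Step 3: find(3) -> no change; set of 3 is {3}
Step 4: find(8) -> no change; set of 8 is {8}
Step 5: union(10, 3) -> merged; set of 10 now {3, 10}
Step 6: union(6, 7) -> merged; set of 6 now {6, 7}
Step 7: find(5) -> no change; set of 5 is {5}
Step 8: find(0) -> no change; set of 0 is {0}
Step 9: union(7, 6) -> already same set; set of 7 now {6, 7}
Step 10: union(9, 1) -> merged; set of 9 now {1, 9}
Step 11: find(8) -> no change; set of 8 is {8}
Step 12: union(1, 4) -> merged; set of 1 now {1, 4, 9}
Step 13: union(2, 3) -> merged; set of 2 now {2, 3, 10}
Step 14: find(3) -> no change; set of 3 is {2, 3, 10}
Step 15: union(9, 6) -> merged; set of 9 now {1, 4, 6, 7, 9}
Set of 7: {1, 4, 6, 7, 9}; 4 is a member.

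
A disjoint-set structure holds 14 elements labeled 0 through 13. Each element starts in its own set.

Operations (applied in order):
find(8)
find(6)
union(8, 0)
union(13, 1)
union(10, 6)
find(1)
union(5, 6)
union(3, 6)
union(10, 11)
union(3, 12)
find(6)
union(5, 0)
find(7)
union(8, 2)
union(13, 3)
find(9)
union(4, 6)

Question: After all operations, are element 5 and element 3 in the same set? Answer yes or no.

Step 1: find(8) -> no change; set of 8 is {8}
Step 2: find(6) -> no change; set of 6 is {6}
Step 3: union(8, 0) -> merged; set of 8 now {0, 8}
Step 4: union(13, 1) -> merged; set of 13 now {1, 13}
Step 5: union(10, 6) -> merged; set of 10 now {6, 10}
Step 6: find(1) -> no change; set of 1 is {1, 13}
Step 7: union(5, 6) -> merged; set of 5 now {5, 6, 10}
Step 8: union(3, 6) -> merged; set of 3 now {3, 5, 6, 10}
Step 9: union(10, 11) -> merged; set of 10 now {3, 5, 6, 10, 11}
Step 10: union(3, 12) -> merged; set of 3 now {3, 5, 6, 10, 11, 12}
Step 11: find(6) -> no change; set of 6 is {3, 5, 6, 10, 11, 12}
Step 12: union(5, 0) -> merged; set of 5 now {0, 3, 5, 6, 8, 10, 11, 12}
Step 13: find(7) -> no change; set of 7 is {7}
Step 14: union(8, 2) -> merged; set of 8 now {0, 2, 3, 5, 6, 8, 10, 11, 12}
Step 15: union(13, 3) -> merged; set of 13 now {0, 1, 2, 3, 5, 6, 8, 10, 11, 12, 13}
Step 16: find(9) -> no change; set of 9 is {9}
Step 17: union(4, 6) -> merged; set of 4 now {0, 1, 2, 3, 4, 5, 6, 8, 10, 11, 12, 13}
Set of 5: {0, 1, 2, 3, 4, 5, 6, 8, 10, 11, 12, 13}; 3 is a member.

Answer: yes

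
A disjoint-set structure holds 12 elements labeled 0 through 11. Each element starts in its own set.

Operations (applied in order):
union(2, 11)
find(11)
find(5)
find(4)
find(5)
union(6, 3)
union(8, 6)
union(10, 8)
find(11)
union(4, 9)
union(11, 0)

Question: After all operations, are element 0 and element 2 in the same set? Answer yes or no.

Step 1: union(2, 11) -> merged; set of 2 now {2, 11}
Step 2: find(11) -> no change; set of 11 is {2, 11}
Step 3: find(5) -> no change; set of 5 is {5}
Step 4: find(4) -> no change; set of 4 is {4}
Step 5: find(5) -> no change; set of 5 is {5}
Step 6: union(6, 3) -> merged; set of 6 now {3, 6}
Step 7: union(8, 6) -> merged; set of 8 now {3, 6, 8}
Step 8: union(10, 8) -> merged; set of 10 now {3, 6, 8, 10}
Step 9: find(11) -> no change; set of 11 is {2, 11}
Step 10: union(4, 9) -> merged; set of 4 now {4, 9}
Step 11: union(11, 0) -> merged; set of 11 now {0, 2, 11}
Set of 0: {0, 2, 11}; 2 is a member.

Answer: yes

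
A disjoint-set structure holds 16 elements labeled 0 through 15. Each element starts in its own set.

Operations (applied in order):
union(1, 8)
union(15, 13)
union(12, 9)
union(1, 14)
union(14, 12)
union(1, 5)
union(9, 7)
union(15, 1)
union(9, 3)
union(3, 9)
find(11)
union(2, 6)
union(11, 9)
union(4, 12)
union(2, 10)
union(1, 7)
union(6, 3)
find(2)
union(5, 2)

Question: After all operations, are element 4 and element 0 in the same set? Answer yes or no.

Answer: no

Derivation:
Step 1: union(1, 8) -> merged; set of 1 now {1, 8}
Step 2: union(15, 13) -> merged; set of 15 now {13, 15}
Step 3: union(12, 9) -> merged; set of 12 now {9, 12}
Step 4: union(1, 14) -> merged; set of 1 now {1, 8, 14}
Step 5: union(14, 12) -> merged; set of 14 now {1, 8, 9, 12, 14}
Step 6: union(1, 5) -> merged; set of 1 now {1, 5, 8, 9, 12, 14}
Step 7: union(9, 7) -> merged; set of 9 now {1, 5, 7, 8, 9, 12, 14}
Step 8: union(15, 1) -> merged; set of 15 now {1, 5, 7, 8, 9, 12, 13, 14, 15}
Step 9: union(9, 3) -> merged; set of 9 now {1, 3, 5, 7, 8, 9, 12, 13, 14, 15}
Step 10: union(3, 9) -> already same set; set of 3 now {1, 3, 5, 7, 8, 9, 12, 13, 14, 15}
Step 11: find(11) -> no change; set of 11 is {11}
Step 12: union(2, 6) -> merged; set of 2 now {2, 6}
Step 13: union(11, 9) -> merged; set of 11 now {1, 3, 5, 7, 8, 9, 11, 12, 13, 14, 15}
Step 14: union(4, 12) -> merged; set of 4 now {1, 3, 4, 5, 7, 8, 9, 11, 12, 13, 14, 15}
Step 15: union(2, 10) -> merged; set of 2 now {2, 6, 10}
Step 16: union(1, 7) -> already same set; set of 1 now {1, 3, 4, 5, 7, 8, 9, 11, 12, 13, 14, 15}
Step 17: union(6, 3) -> merged; set of 6 now {1, 2, 3, 4, 5, 6, 7, 8, 9, 10, 11, 12, 13, 14, 15}
Step 18: find(2) -> no change; set of 2 is {1, 2, 3, 4, 5, 6, 7, 8, 9, 10, 11, 12, 13, 14, 15}
Step 19: union(5, 2) -> already same set; set of 5 now {1, 2, 3, 4, 5, 6, 7, 8, 9, 10, 11, 12, 13, 14, 15}
Set of 4: {1, 2, 3, 4, 5, 6, 7, 8, 9, 10, 11, 12, 13, 14, 15}; 0 is not a member.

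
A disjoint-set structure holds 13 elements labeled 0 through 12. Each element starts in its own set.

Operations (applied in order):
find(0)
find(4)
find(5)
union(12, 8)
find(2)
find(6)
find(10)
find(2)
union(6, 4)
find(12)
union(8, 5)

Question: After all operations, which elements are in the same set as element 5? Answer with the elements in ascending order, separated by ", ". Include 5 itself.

Step 1: find(0) -> no change; set of 0 is {0}
Step 2: find(4) -> no change; set of 4 is {4}
Step 3: find(5) -> no change; set of 5 is {5}
Step 4: union(12, 8) -> merged; set of 12 now {8, 12}
Step 5: find(2) -> no change; set of 2 is {2}
Step 6: find(6) -> no change; set of 6 is {6}
Step 7: find(10) -> no change; set of 10 is {10}
Step 8: find(2) -> no change; set of 2 is {2}
Step 9: union(6, 4) -> merged; set of 6 now {4, 6}
Step 10: find(12) -> no change; set of 12 is {8, 12}
Step 11: union(8, 5) -> merged; set of 8 now {5, 8, 12}
Component of 5: {5, 8, 12}

Answer: 5, 8, 12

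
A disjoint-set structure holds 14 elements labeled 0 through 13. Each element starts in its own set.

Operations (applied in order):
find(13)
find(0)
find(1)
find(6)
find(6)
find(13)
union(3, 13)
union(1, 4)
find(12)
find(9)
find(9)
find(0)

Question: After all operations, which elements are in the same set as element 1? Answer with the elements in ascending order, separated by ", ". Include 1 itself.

Answer: 1, 4

Derivation:
Step 1: find(13) -> no change; set of 13 is {13}
Step 2: find(0) -> no change; set of 0 is {0}
Step 3: find(1) -> no change; set of 1 is {1}
Step 4: find(6) -> no change; set of 6 is {6}
Step 5: find(6) -> no change; set of 6 is {6}
Step 6: find(13) -> no change; set of 13 is {13}
Step 7: union(3, 13) -> merged; set of 3 now {3, 13}
Step 8: union(1, 4) -> merged; set of 1 now {1, 4}
Step 9: find(12) -> no change; set of 12 is {12}
Step 10: find(9) -> no change; set of 9 is {9}
Step 11: find(9) -> no change; set of 9 is {9}
Step 12: find(0) -> no change; set of 0 is {0}
Component of 1: {1, 4}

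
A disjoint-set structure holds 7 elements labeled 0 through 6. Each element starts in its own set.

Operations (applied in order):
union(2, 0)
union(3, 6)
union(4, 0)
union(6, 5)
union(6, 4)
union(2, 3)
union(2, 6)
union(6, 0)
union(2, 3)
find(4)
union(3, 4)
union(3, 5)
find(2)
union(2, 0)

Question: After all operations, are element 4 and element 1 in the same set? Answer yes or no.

Step 1: union(2, 0) -> merged; set of 2 now {0, 2}
Step 2: union(3, 6) -> merged; set of 3 now {3, 6}
Step 3: union(4, 0) -> merged; set of 4 now {0, 2, 4}
Step 4: union(6, 5) -> merged; set of 6 now {3, 5, 6}
Step 5: union(6, 4) -> merged; set of 6 now {0, 2, 3, 4, 5, 6}
Step 6: union(2, 3) -> already same set; set of 2 now {0, 2, 3, 4, 5, 6}
Step 7: union(2, 6) -> already same set; set of 2 now {0, 2, 3, 4, 5, 6}
Step 8: union(6, 0) -> already same set; set of 6 now {0, 2, 3, 4, 5, 6}
Step 9: union(2, 3) -> already same set; set of 2 now {0, 2, 3, 4, 5, 6}
Step 10: find(4) -> no change; set of 4 is {0, 2, 3, 4, 5, 6}
Step 11: union(3, 4) -> already same set; set of 3 now {0, 2, 3, 4, 5, 6}
Step 12: union(3, 5) -> already same set; set of 3 now {0, 2, 3, 4, 5, 6}
Step 13: find(2) -> no change; set of 2 is {0, 2, 3, 4, 5, 6}
Step 14: union(2, 0) -> already same set; set of 2 now {0, 2, 3, 4, 5, 6}
Set of 4: {0, 2, 3, 4, 5, 6}; 1 is not a member.

Answer: no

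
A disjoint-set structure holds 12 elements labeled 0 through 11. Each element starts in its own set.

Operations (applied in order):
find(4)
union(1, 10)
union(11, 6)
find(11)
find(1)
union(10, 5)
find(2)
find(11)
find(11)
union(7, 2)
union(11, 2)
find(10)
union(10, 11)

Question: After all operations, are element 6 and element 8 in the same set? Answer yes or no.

Answer: no

Derivation:
Step 1: find(4) -> no change; set of 4 is {4}
Step 2: union(1, 10) -> merged; set of 1 now {1, 10}
Step 3: union(11, 6) -> merged; set of 11 now {6, 11}
Step 4: find(11) -> no change; set of 11 is {6, 11}
Step 5: find(1) -> no change; set of 1 is {1, 10}
Step 6: union(10, 5) -> merged; set of 10 now {1, 5, 10}
Step 7: find(2) -> no change; set of 2 is {2}
Step 8: find(11) -> no change; set of 11 is {6, 11}
Step 9: find(11) -> no change; set of 11 is {6, 11}
Step 10: union(7, 2) -> merged; set of 7 now {2, 7}
Step 11: union(11, 2) -> merged; set of 11 now {2, 6, 7, 11}
Step 12: find(10) -> no change; set of 10 is {1, 5, 10}
Step 13: union(10, 11) -> merged; set of 10 now {1, 2, 5, 6, 7, 10, 11}
Set of 6: {1, 2, 5, 6, 7, 10, 11}; 8 is not a member.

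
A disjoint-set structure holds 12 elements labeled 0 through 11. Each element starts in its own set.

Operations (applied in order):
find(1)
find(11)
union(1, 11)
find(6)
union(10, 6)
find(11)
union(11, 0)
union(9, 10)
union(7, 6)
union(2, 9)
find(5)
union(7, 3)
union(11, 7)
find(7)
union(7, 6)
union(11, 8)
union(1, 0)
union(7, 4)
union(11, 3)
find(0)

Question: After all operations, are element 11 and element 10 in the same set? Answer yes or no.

Answer: yes

Derivation:
Step 1: find(1) -> no change; set of 1 is {1}
Step 2: find(11) -> no change; set of 11 is {11}
Step 3: union(1, 11) -> merged; set of 1 now {1, 11}
Step 4: find(6) -> no change; set of 6 is {6}
Step 5: union(10, 6) -> merged; set of 10 now {6, 10}
Step 6: find(11) -> no change; set of 11 is {1, 11}
Step 7: union(11, 0) -> merged; set of 11 now {0, 1, 11}
Step 8: union(9, 10) -> merged; set of 9 now {6, 9, 10}
Step 9: union(7, 6) -> merged; set of 7 now {6, 7, 9, 10}
Step 10: union(2, 9) -> merged; set of 2 now {2, 6, 7, 9, 10}
Step 11: find(5) -> no change; set of 5 is {5}
Step 12: union(7, 3) -> merged; set of 7 now {2, 3, 6, 7, 9, 10}
Step 13: union(11, 7) -> merged; set of 11 now {0, 1, 2, 3, 6, 7, 9, 10, 11}
Step 14: find(7) -> no change; set of 7 is {0, 1, 2, 3, 6, 7, 9, 10, 11}
Step 15: union(7, 6) -> already same set; set of 7 now {0, 1, 2, 3, 6, 7, 9, 10, 11}
Step 16: union(11, 8) -> merged; set of 11 now {0, 1, 2, 3, 6, 7, 8, 9, 10, 11}
Step 17: union(1, 0) -> already same set; set of 1 now {0, 1, 2, 3, 6, 7, 8, 9, 10, 11}
Step 18: union(7, 4) -> merged; set of 7 now {0, 1, 2, 3, 4, 6, 7, 8, 9, 10, 11}
Step 19: union(11, 3) -> already same set; set of 11 now {0, 1, 2, 3, 4, 6, 7, 8, 9, 10, 11}
Step 20: find(0) -> no change; set of 0 is {0, 1, 2, 3, 4, 6, 7, 8, 9, 10, 11}
Set of 11: {0, 1, 2, 3, 4, 6, 7, 8, 9, 10, 11}; 10 is a member.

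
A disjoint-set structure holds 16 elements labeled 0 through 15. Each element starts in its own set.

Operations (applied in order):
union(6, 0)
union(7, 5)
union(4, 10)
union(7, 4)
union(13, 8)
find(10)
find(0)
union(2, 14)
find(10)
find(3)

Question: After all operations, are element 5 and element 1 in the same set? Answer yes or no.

Answer: no

Derivation:
Step 1: union(6, 0) -> merged; set of 6 now {0, 6}
Step 2: union(7, 5) -> merged; set of 7 now {5, 7}
Step 3: union(4, 10) -> merged; set of 4 now {4, 10}
Step 4: union(7, 4) -> merged; set of 7 now {4, 5, 7, 10}
Step 5: union(13, 8) -> merged; set of 13 now {8, 13}
Step 6: find(10) -> no change; set of 10 is {4, 5, 7, 10}
Step 7: find(0) -> no change; set of 0 is {0, 6}
Step 8: union(2, 14) -> merged; set of 2 now {2, 14}
Step 9: find(10) -> no change; set of 10 is {4, 5, 7, 10}
Step 10: find(3) -> no change; set of 3 is {3}
Set of 5: {4, 5, 7, 10}; 1 is not a member.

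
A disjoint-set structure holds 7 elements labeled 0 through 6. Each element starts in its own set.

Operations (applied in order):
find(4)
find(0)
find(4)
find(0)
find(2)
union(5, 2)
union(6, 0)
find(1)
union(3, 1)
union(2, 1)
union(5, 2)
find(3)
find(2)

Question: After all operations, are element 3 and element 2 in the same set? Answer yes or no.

Answer: yes

Derivation:
Step 1: find(4) -> no change; set of 4 is {4}
Step 2: find(0) -> no change; set of 0 is {0}
Step 3: find(4) -> no change; set of 4 is {4}
Step 4: find(0) -> no change; set of 0 is {0}
Step 5: find(2) -> no change; set of 2 is {2}
Step 6: union(5, 2) -> merged; set of 5 now {2, 5}
Step 7: union(6, 0) -> merged; set of 6 now {0, 6}
Step 8: find(1) -> no change; set of 1 is {1}
Step 9: union(3, 1) -> merged; set of 3 now {1, 3}
Step 10: union(2, 1) -> merged; set of 2 now {1, 2, 3, 5}
Step 11: union(5, 2) -> already same set; set of 5 now {1, 2, 3, 5}
Step 12: find(3) -> no change; set of 3 is {1, 2, 3, 5}
Step 13: find(2) -> no change; set of 2 is {1, 2, 3, 5}
Set of 3: {1, 2, 3, 5}; 2 is a member.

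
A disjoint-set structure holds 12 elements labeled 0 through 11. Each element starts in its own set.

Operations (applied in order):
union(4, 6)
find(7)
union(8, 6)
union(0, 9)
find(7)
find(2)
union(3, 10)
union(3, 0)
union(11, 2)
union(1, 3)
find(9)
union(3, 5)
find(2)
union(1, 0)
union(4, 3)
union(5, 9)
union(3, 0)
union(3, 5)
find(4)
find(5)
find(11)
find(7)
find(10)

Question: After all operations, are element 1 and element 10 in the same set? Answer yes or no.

Answer: yes

Derivation:
Step 1: union(4, 6) -> merged; set of 4 now {4, 6}
Step 2: find(7) -> no change; set of 7 is {7}
Step 3: union(8, 6) -> merged; set of 8 now {4, 6, 8}
Step 4: union(0, 9) -> merged; set of 0 now {0, 9}
Step 5: find(7) -> no change; set of 7 is {7}
Step 6: find(2) -> no change; set of 2 is {2}
Step 7: union(3, 10) -> merged; set of 3 now {3, 10}
Step 8: union(3, 0) -> merged; set of 3 now {0, 3, 9, 10}
Step 9: union(11, 2) -> merged; set of 11 now {2, 11}
Step 10: union(1, 3) -> merged; set of 1 now {0, 1, 3, 9, 10}
Step 11: find(9) -> no change; set of 9 is {0, 1, 3, 9, 10}
Step 12: union(3, 5) -> merged; set of 3 now {0, 1, 3, 5, 9, 10}
Step 13: find(2) -> no change; set of 2 is {2, 11}
Step 14: union(1, 0) -> already same set; set of 1 now {0, 1, 3, 5, 9, 10}
Step 15: union(4, 3) -> merged; set of 4 now {0, 1, 3, 4, 5, 6, 8, 9, 10}
Step 16: union(5, 9) -> already same set; set of 5 now {0, 1, 3, 4, 5, 6, 8, 9, 10}
Step 17: union(3, 0) -> already same set; set of 3 now {0, 1, 3, 4, 5, 6, 8, 9, 10}
Step 18: union(3, 5) -> already same set; set of 3 now {0, 1, 3, 4, 5, 6, 8, 9, 10}
Step 19: find(4) -> no change; set of 4 is {0, 1, 3, 4, 5, 6, 8, 9, 10}
Step 20: find(5) -> no change; set of 5 is {0, 1, 3, 4, 5, 6, 8, 9, 10}
Step 21: find(11) -> no change; set of 11 is {2, 11}
Step 22: find(7) -> no change; set of 7 is {7}
Step 23: find(10) -> no change; set of 10 is {0, 1, 3, 4, 5, 6, 8, 9, 10}
Set of 1: {0, 1, 3, 4, 5, 6, 8, 9, 10}; 10 is a member.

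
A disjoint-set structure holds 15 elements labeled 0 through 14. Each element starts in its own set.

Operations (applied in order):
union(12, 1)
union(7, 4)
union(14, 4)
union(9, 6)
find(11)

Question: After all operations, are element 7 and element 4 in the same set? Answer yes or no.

Step 1: union(12, 1) -> merged; set of 12 now {1, 12}
Step 2: union(7, 4) -> merged; set of 7 now {4, 7}
Step 3: union(14, 4) -> merged; set of 14 now {4, 7, 14}
Step 4: union(9, 6) -> merged; set of 9 now {6, 9}
Step 5: find(11) -> no change; set of 11 is {11}
Set of 7: {4, 7, 14}; 4 is a member.

Answer: yes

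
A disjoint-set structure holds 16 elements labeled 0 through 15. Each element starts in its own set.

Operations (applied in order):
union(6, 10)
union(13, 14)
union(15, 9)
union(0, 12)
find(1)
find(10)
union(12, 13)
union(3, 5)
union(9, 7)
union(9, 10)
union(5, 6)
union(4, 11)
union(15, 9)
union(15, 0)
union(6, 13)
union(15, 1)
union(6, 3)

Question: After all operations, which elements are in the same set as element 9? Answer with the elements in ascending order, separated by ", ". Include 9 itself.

Step 1: union(6, 10) -> merged; set of 6 now {6, 10}
Step 2: union(13, 14) -> merged; set of 13 now {13, 14}
Step 3: union(15, 9) -> merged; set of 15 now {9, 15}
Step 4: union(0, 12) -> merged; set of 0 now {0, 12}
Step 5: find(1) -> no change; set of 1 is {1}
Step 6: find(10) -> no change; set of 10 is {6, 10}
Step 7: union(12, 13) -> merged; set of 12 now {0, 12, 13, 14}
Step 8: union(3, 5) -> merged; set of 3 now {3, 5}
Step 9: union(9, 7) -> merged; set of 9 now {7, 9, 15}
Step 10: union(9, 10) -> merged; set of 9 now {6, 7, 9, 10, 15}
Step 11: union(5, 6) -> merged; set of 5 now {3, 5, 6, 7, 9, 10, 15}
Step 12: union(4, 11) -> merged; set of 4 now {4, 11}
Step 13: union(15, 9) -> already same set; set of 15 now {3, 5, 6, 7, 9, 10, 15}
Step 14: union(15, 0) -> merged; set of 15 now {0, 3, 5, 6, 7, 9, 10, 12, 13, 14, 15}
Step 15: union(6, 13) -> already same set; set of 6 now {0, 3, 5, 6, 7, 9, 10, 12, 13, 14, 15}
Step 16: union(15, 1) -> merged; set of 15 now {0, 1, 3, 5, 6, 7, 9, 10, 12, 13, 14, 15}
Step 17: union(6, 3) -> already same set; set of 6 now {0, 1, 3, 5, 6, 7, 9, 10, 12, 13, 14, 15}
Component of 9: {0, 1, 3, 5, 6, 7, 9, 10, 12, 13, 14, 15}

Answer: 0, 1, 3, 5, 6, 7, 9, 10, 12, 13, 14, 15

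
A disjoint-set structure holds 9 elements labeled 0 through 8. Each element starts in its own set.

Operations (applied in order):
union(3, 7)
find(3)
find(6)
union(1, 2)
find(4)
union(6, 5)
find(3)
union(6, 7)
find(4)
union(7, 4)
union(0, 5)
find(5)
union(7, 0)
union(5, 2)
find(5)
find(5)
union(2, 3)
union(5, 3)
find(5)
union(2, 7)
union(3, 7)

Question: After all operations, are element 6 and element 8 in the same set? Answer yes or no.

Step 1: union(3, 7) -> merged; set of 3 now {3, 7}
Step 2: find(3) -> no change; set of 3 is {3, 7}
Step 3: find(6) -> no change; set of 6 is {6}
Step 4: union(1, 2) -> merged; set of 1 now {1, 2}
Step 5: find(4) -> no change; set of 4 is {4}
Step 6: union(6, 5) -> merged; set of 6 now {5, 6}
Step 7: find(3) -> no change; set of 3 is {3, 7}
Step 8: union(6, 7) -> merged; set of 6 now {3, 5, 6, 7}
Step 9: find(4) -> no change; set of 4 is {4}
Step 10: union(7, 4) -> merged; set of 7 now {3, 4, 5, 6, 7}
Step 11: union(0, 5) -> merged; set of 0 now {0, 3, 4, 5, 6, 7}
Step 12: find(5) -> no change; set of 5 is {0, 3, 4, 5, 6, 7}
Step 13: union(7, 0) -> already same set; set of 7 now {0, 3, 4, 5, 6, 7}
Step 14: union(5, 2) -> merged; set of 5 now {0, 1, 2, 3, 4, 5, 6, 7}
Step 15: find(5) -> no change; set of 5 is {0, 1, 2, 3, 4, 5, 6, 7}
Step 16: find(5) -> no change; set of 5 is {0, 1, 2, 3, 4, 5, 6, 7}
Step 17: union(2, 3) -> already same set; set of 2 now {0, 1, 2, 3, 4, 5, 6, 7}
Step 18: union(5, 3) -> already same set; set of 5 now {0, 1, 2, 3, 4, 5, 6, 7}
Step 19: find(5) -> no change; set of 5 is {0, 1, 2, 3, 4, 5, 6, 7}
Step 20: union(2, 7) -> already same set; set of 2 now {0, 1, 2, 3, 4, 5, 6, 7}
Step 21: union(3, 7) -> already same set; set of 3 now {0, 1, 2, 3, 4, 5, 6, 7}
Set of 6: {0, 1, 2, 3, 4, 5, 6, 7}; 8 is not a member.

Answer: no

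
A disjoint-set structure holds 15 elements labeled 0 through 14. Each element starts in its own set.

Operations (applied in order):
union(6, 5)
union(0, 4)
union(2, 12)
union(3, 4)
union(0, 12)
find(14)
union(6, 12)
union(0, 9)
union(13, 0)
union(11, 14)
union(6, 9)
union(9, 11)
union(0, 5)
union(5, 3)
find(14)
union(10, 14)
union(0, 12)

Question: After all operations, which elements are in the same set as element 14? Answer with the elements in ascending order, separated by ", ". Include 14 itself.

Answer: 0, 2, 3, 4, 5, 6, 9, 10, 11, 12, 13, 14

Derivation:
Step 1: union(6, 5) -> merged; set of 6 now {5, 6}
Step 2: union(0, 4) -> merged; set of 0 now {0, 4}
Step 3: union(2, 12) -> merged; set of 2 now {2, 12}
Step 4: union(3, 4) -> merged; set of 3 now {0, 3, 4}
Step 5: union(0, 12) -> merged; set of 0 now {0, 2, 3, 4, 12}
Step 6: find(14) -> no change; set of 14 is {14}
Step 7: union(6, 12) -> merged; set of 6 now {0, 2, 3, 4, 5, 6, 12}
Step 8: union(0, 9) -> merged; set of 0 now {0, 2, 3, 4, 5, 6, 9, 12}
Step 9: union(13, 0) -> merged; set of 13 now {0, 2, 3, 4, 5, 6, 9, 12, 13}
Step 10: union(11, 14) -> merged; set of 11 now {11, 14}
Step 11: union(6, 9) -> already same set; set of 6 now {0, 2, 3, 4, 5, 6, 9, 12, 13}
Step 12: union(9, 11) -> merged; set of 9 now {0, 2, 3, 4, 5, 6, 9, 11, 12, 13, 14}
Step 13: union(0, 5) -> already same set; set of 0 now {0, 2, 3, 4, 5, 6, 9, 11, 12, 13, 14}
Step 14: union(5, 3) -> already same set; set of 5 now {0, 2, 3, 4, 5, 6, 9, 11, 12, 13, 14}
Step 15: find(14) -> no change; set of 14 is {0, 2, 3, 4, 5, 6, 9, 11, 12, 13, 14}
Step 16: union(10, 14) -> merged; set of 10 now {0, 2, 3, 4, 5, 6, 9, 10, 11, 12, 13, 14}
Step 17: union(0, 12) -> already same set; set of 0 now {0, 2, 3, 4, 5, 6, 9, 10, 11, 12, 13, 14}
Component of 14: {0, 2, 3, 4, 5, 6, 9, 10, 11, 12, 13, 14}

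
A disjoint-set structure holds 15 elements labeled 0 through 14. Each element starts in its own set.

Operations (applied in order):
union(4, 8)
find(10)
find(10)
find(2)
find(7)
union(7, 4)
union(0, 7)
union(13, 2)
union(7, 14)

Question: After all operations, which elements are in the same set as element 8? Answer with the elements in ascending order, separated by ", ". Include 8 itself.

Step 1: union(4, 8) -> merged; set of 4 now {4, 8}
Step 2: find(10) -> no change; set of 10 is {10}
Step 3: find(10) -> no change; set of 10 is {10}
Step 4: find(2) -> no change; set of 2 is {2}
Step 5: find(7) -> no change; set of 7 is {7}
Step 6: union(7, 4) -> merged; set of 7 now {4, 7, 8}
Step 7: union(0, 7) -> merged; set of 0 now {0, 4, 7, 8}
Step 8: union(13, 2) -> merged; set of 13 now {2, 13}
Step 9: union(7, 14) -> merged; set of 7 now {0, 4, 7, 8, 14}
Component of 8: {0, 4, 7, 8, 14}

Answer: 0, 4, 7, 8, 14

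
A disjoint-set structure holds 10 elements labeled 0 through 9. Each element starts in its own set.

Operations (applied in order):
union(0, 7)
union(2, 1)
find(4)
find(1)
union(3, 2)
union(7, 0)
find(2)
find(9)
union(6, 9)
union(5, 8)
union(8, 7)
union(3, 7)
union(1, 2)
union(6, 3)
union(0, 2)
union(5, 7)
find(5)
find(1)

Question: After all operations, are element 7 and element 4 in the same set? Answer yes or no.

Step 1: union(0, 7) -> merged; set of 0 now {0, 7}
Step 2: union(2, 1) -> merged; set of 2 now {1, 2}
Step 3: find(4) -> no change; set of 4 is {4}
Step 4: find(1) -> no change; set of 1 is {1, 2}
Step 5: union(3, 2) -> merged; set of 3 now {1, 2, 3}
Step 6: union(7, 0) -> already same set; set of 7 now {0, 7}
Step 7: find(2) -> no change; set of 2 is {1, 2, 3}
Step 8: find(9) -> no change; set of 9 is {9}
Step 9: union(6, 9) -> merged; set of 6 now {6, 9}
Step 10: union(5, 8) -> merged; set of 5 now {5, 8}
Step 11: union(8, 7) -> merged; set of 8 now {0, 5, 7, 8}
Step 12: union(3, 7) -> merged; set of 3 now {0, 1, 2, 3, 5, 7, 8}
Step 13: union(1, 2) -> already same set; set of 1 now {0, 1, 2, 3, 5, 7, 8}
Step 14: union(6, 3) -> merged; set of 6 now {0, 1, 2, 3, 5, 6, 7, 8, 9}
Step 15: union(0, 2) -> already same set; set of 0 now {0, 1, 2, 3, 5, 6, 7, 8, 9}
Step 16: union(5, 7) -> already same set; set of 5 now {0, 1, 2, 3, 5, 6, 7, 8, 9}
Step 17: find(5) -> no change; set of 5 is {0, 1, 2, 3, 5, 6, 7, 8, 9}
Step 18: find(1) -> no change; set of 1 is {0, 1, 2, 3, 5, 6, 7, 8, 9}
Set of 7: {0, 1, 2, 3, 5, 6, 7, 8, 9}; 4 is not a member.

Answer: no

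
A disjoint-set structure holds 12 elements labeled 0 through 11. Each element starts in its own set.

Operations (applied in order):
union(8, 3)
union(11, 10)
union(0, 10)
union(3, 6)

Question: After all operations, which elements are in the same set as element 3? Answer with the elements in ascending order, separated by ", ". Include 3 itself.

Answer: 3, 6, 8

Derivation:
Step 1: union(8, 3) -> merged; set of 8 now {3, 8}
Step 2: union(11, 10) -> merged; set of 11 now {10, 11}
Step 3: union(0, 10) -> merged; set of 0 now {0, 10, 11}
Step 4: union(3, 6) -> merged; set of 3 now {3, 6, 8}
Component of 3: {3, 6, 8}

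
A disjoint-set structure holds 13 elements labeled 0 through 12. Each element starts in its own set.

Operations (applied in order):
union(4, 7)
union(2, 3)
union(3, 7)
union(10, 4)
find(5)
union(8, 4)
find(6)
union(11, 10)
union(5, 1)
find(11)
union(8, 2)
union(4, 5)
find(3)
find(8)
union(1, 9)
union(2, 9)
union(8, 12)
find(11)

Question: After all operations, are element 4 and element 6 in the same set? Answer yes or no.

Step 1: union(4, 7) -> merged; set of 4 now {4, 7}
Step 2: union(2, 3) -> merged; set of 2 now {2, 3}
Step 3: union(3, 7) -> merged; set of 3 now {2, 3, 4, 7}
Step 4: union(10, 4) -> merged; set of 10 now {2, 3, 4, 7, 10}
Step 5: find(5) -> no change; set of 5 is {5}
Step 6: union(8, 4) -> merged; set of 8 now {2, 3, 4, 7, 8, 10}
Step 7: find(6) -> no change; set of 6 is {6}
Step 8: union(11, 10) -> merged; set of 11 now {2, 3, 4, 7, 8, 10, 11}
Step 9: union(5, 1) -> merged; set of 5 now {1, 5}
Step 10: find(11) -> no change; set of 11 is {2, 3, 4, 7, 8, 10, 11}
Step 11: union(8, 2) -> already same set; set of 8 now {2, 3, 4, 7, 8, 10, 11}
Step 12: union(4, 5) -> merged; set of 4 now {1, 2, 3, 4, 5, 7, 8, 10, 11}
Step 13: find(3) -> no change; set of 3 is {1, 2, 3, 4, 5, 7, 8, 10, 11}
Step 14: find(8) -> no change; set of 8 is {1, 2, 3, 4, 5, 7, 8, 10, 11}
Step 15: union(1, 9) -> merged; set of 1 now {1, 2, 3, 4, 5, 7, 8, 9, 10, 11}
Step 16: union(2, 9) -> already same set; set of 2 now {1, 2, 3, 4, 5, 7, 8, 9, 10, 11}
Step 17: union(8, 12) -> merged; set of 8 now {1, 2, 3, 4, 5, 7, 8, 9, 10, 11, 12}
Step 18: find(11) -> no change; set of 11 is {1, 2, 3, 4, 5, 7, 8, 9, 10, 11, 12}
Set of 4: {1, 2, 3, 4, 5, 7, 8, 9, 10, 11, 12}; 6 is not a member.

Answer: no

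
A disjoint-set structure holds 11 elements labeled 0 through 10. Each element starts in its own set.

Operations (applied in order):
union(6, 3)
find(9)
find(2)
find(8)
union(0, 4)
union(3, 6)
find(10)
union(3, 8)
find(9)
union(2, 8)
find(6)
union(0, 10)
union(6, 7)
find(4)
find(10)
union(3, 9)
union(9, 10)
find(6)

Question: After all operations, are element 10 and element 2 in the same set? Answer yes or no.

Answer: yes

Derivation:
Step 1: union(6, 3) -> merged; set of 6 now {3, 6}
Step 2: find(9) -> no change; set of 9 is {9}
Step 3: find(2) -> no change; set of 2 is {2}
Step 4: find(8) -> no change; set of 8 is {8}
Step 5: union(0, 4) -> merged; set of 0 now {0, 4}
Step 6: union(3, 6) -> already same set; set of 3 now {3, 6}
Step 7: find(10) -> no change; set of 10 is {10}
Step 8: union(3, 8) -> merged; set of 3 now {3, 6, 8}
Step 9: find(9) -> no change; set of 9 is {9}
Step 10: union(2, 8) -> merged; set of 2 now {2, 3, 6, 8}
Step 11: find(6) -> no change; set of 6 is {2, 3, 6, 8}
Step 12: union(0, 10) -> merged; set of 0 now {0, 4, 10}
Step 13: union(6, 7) -> merged; set of 6 now {2, 3, 6, 7, 8}
Step 14: find(4) -> no change; set of 4 is {0, 4, 10}
Step 15: find(10) -> no change; set of 10 is {0, 4, 10}
Step 16: union(3, 9) -> merged; set of 3 now {2, 3, 6, 7, 8, 9}
Step 17: union(9, 10) -> merged; set of 9 now {0, 2, 3, 4, 6, 7, 8, 9, 10}
Step 18: find(6) -> no change; set of 6 is {0, 2, 3, 4, 6, 7, 8, 9, 10}
Set of 10: {0, 2, 3, 4, 6, 7, 8, 9, 10}; 2 is a member.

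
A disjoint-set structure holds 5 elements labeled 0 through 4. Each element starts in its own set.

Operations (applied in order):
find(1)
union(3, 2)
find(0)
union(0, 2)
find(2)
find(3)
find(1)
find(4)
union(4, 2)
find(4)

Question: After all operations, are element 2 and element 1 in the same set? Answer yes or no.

Answer: no

Derivation:
Step 1: find(1) -> no change; set of 1 is {1}
Step 2: union(3, 2) -> merged; set of 3 now {2, 3}
Step 3: find(0) -> no change; set of 0 is {0}
Step 4: union(0, 2) -> merged; set of 0 now {0, 2, 3}
Step 5: find(2) -> no change; set of 2 is {0, 2, 3}
Step 6: find(3) -> no change; set of 3 is {0, 2, 3}
Step 7: find(1) -> no change; set of 1 is {1}
Step 8: find(4) -> no change; set of 4 is {4}
Step 9: union(4, 2) -> merged; set of 4 now {0, 2, 3, 4}
Step 10: find(4) -> no change; set of 4 is {0, 2, 3, 4}
Set of 2: {0, 2, 3, 4}; 1 is not a member.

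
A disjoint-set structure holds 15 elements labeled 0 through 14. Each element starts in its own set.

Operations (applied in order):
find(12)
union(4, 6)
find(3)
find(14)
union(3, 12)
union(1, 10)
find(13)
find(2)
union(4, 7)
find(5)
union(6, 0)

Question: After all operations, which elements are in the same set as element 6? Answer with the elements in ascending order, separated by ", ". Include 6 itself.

Answer: 0, 4, 6, 7

Derivation:
Step 1: find(12) -> no change; set of 12 is {12}
Step 2: union(4, 6) -> merged; set of 4 now {4, 6}
Step 3: find(3) -> no change; set of 3 is {3}
Step 4: find(14) -> no change; set of 14 is {14}
Step 5: union(3, 12) -> merged; set of 3 now {3, 12}
Step 6: union(1, 10) -> merged; set of 1 now {1, 10}
Step 7: find(13) -> no change; set of 13 is {13}
Step 8: find(2) -> no change; set of 2 is {2}
Step 9: union(4, 7) -> merged; set of 4 now {4, 6, 7}
Step 10: find(5) -> no change; set of 5 is {5}
Step 11: union(6, 0) -> merged; set of 6 now {0, 4, 6, 7}
Component of 6: {0, 4, 6, 7}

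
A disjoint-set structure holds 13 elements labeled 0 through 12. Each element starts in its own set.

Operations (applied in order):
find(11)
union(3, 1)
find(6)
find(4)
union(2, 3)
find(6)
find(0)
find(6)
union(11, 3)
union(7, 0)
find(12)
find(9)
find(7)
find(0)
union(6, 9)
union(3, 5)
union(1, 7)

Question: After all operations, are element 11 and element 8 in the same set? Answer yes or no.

Answer: no

Derivation:
Step 1: find(11) -> no change; set of 11 is {11}
Step 2: union(3, 1) -> merged; set of 3 now {1, 3}
Step 3: find(6) -> no change; set of 6 is {6}
Step 4: find(4) -> no change; set of 4 is {4}
Step 5: union(2, 3) -> merged; set of 2 now {1, 2, 3}
Step 6: find(6) -> no change; set of 6 is {6}
Step 7: find(0) -> no change; set of 0 is {0}
Step 8: find(6) -> no change; set of 6 is {6}
Step 9: union(11, 3) -> merged; set of 11 now {1, 2, 3, 11}
Step 10: union(7, 0) -> merged; set of 7 now {0, 7}
Step 11: find(12) -> no change; set of 12 is {12}
Step 12: find(9) -> no change; set of 9 is {9}
Step 13: find(7) -> no change; set of 7 is {0, 7}
Step 14: find(0) -> no change; set of 0 is {0, 7}
Step 15: union(6, 9) -> merged; set of 6 now {6, 9}
Step 16: union(3, 5) -> merged; set of 3 now {1, 2, 3, 5, 11}
Step 17: union(1, 7) -> merged; set of 1 now {0, 1, 2, 3, 5, 7, 11}
Set of 11: {0, 1, 2, 3, 5, 7, 11}; 8 is not a member.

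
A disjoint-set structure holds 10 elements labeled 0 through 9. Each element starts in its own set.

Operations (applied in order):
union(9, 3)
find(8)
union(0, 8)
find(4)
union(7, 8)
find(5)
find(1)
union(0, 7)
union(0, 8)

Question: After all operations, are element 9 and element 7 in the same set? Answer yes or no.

Step 1: union(9, 3) -> merged; set of 9 now {3, 9}
Step 2: find(8) -> no change; set of 8 is {8}
Step 3: union(0, 8) -> merged; set of 0 now {0, 8}
Step 4: find(4) -> no change; set of 4 is {4}
Step 5: union(7, 8) -> merged; set of 7 now {0, 7, 8}
Step 6: find(5) -> no change; set of 5 is {5}
Step 7: find(1) -> no change; set of 1 is {1}
Step 8: union(0, 7) -> already same set; set of 0 now {0, 7, 8}
Step 9: union(0, 8) -> already same set; set of 0 now {0, 7, 8}
Set of 9: {3, 9}; 7 is not a member.

Answer: no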